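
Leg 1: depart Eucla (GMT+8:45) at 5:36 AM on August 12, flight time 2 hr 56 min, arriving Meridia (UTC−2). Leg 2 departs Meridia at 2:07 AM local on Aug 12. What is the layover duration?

Convert departure to UTC: 5:36 AM − 8:45 = 8:51 PM UTC on Aug 11.
Add 2 hours 56 minutes flight time → 11:47 PM UTC.
Meridia is UTC−2:00, so local arrival = 11:47 PM − 2:00 = 9:47 PM on Aug 11.
Layover = 2:07 AM − 9:47 PM (+1 day) = 4 hours 20 minutes.

4 hours 20 minutes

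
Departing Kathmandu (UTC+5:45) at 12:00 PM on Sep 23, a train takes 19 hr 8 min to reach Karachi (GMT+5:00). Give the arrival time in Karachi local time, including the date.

Convert departure to UTC: 12:00 PM − 5:45 = 6:15 AM UTC on Sep 23.
Add 19 hours and 8 minutes travel time → 1:23 AM UTC (Sep 24).
Karachi is UTC+5:00, so local arrival = 1:23 AM + 5:00 = 6:23 AM on Sep 24.

6:23 AM on Sep 24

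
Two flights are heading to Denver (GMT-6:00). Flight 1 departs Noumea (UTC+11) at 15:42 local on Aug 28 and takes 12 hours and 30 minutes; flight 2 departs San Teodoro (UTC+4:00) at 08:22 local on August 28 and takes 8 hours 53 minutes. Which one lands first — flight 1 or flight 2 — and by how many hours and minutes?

Flight 1 in UTC: 15:42 − 11:00 = 04:42 on Aug 28.
+12 hours and 30 minutes → arrive 17:12 UTC on Aug 28.
Flight 2 in UTC: 08:22 − 4:00 = 04:22 on Aug 28.
+8 hours and 53 minutes → arrive 13:15 UTC on Aug 28.
Flight 2 lands earlier by 3 hours 57 minutes.

the second, by 3 hours 57 minutes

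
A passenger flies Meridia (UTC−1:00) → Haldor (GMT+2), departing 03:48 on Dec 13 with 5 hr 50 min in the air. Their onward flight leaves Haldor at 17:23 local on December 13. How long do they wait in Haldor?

4 hours 45 minutes

Convert departure to UTC: 03:48 + 1:00 = 04:48 UTC on Dec 13.
Add 5 hours 50 minutes flight time → 10:38 UTC.
Haldor is UTC+2:00, so local arrival = 10:38 + 2:00 = 12:38 on Dec 13.
Layover = 17:23 − 12:38 = 4 hours 45 minutes.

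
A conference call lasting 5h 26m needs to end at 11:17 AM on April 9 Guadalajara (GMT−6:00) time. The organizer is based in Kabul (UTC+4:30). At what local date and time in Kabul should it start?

Target end time in UTC: 11:17 AM + 6:00 = 5:17 PM on Apr 9.
Subtract 5 hours and 26 minutes → start 11:51 AM UTC on Apr 9.
Kabul is UTC+4:30: 11:51 AM + 4:30 = 4:21 PM on Apr 9.

4:21 PM on Apr 9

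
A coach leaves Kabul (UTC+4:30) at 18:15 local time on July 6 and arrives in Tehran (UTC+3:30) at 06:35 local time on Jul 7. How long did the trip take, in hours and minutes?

13 hours 20 minutes

Departure in UTC: 18:15 − 4:30 = 13:45 on Jul 6.
Arrival in UTC: 06:35 − 3:30 = 03:05 on Jul 7.
Elapsed = 03:05 − 13:45 (+1 day) = 13 hours 20 minutes.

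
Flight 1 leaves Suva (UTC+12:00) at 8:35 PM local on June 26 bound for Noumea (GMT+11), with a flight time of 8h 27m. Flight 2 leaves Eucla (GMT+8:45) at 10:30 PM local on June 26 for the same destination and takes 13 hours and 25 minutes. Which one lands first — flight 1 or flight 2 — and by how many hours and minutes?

the first, by 10 hours 8 minutes

Flight 1 in UTC: 8:35 PM − 12:00 = 8:35 AM on Jun 26.
+8 hours and 27 minutes → arrive 5:02 PM UTC on Jun 26.
Flight 2 in UTC: 10:30 PM − 8:45 = 1:45 PM on Jun 26.
+13 hours 25 minutes → arrive 3:10 AM UTC on Jun 27.
Flight 1 lands earlier by 10 hours 8 minutes.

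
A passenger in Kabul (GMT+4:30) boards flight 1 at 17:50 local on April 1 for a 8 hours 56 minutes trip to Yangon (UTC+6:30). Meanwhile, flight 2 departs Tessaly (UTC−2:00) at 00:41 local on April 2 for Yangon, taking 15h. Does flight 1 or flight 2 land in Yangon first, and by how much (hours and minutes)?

the first, by 19 hours 25 minutes

Flight 1 in UTC: 17:50 − 4:30 = 13:20 on Apr 1.
+8 hours 56 minutes → arrive 22:16 UTC on Apr 1.
Flight 2 in UTC: 00:41 + 2:00 = 02:41 on Apr 2.
+15 hours → arrive 17:41 UTC on Apr 2.
Flight 1 lands earlier by 19 hours 25 minutes.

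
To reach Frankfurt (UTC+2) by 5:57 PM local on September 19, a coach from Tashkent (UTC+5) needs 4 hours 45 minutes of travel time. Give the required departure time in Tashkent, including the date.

4:12 PM on September 19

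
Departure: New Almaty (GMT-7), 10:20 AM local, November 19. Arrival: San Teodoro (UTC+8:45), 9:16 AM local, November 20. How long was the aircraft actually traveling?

7 hours 11 minutes

Departure in UTC: 10:20 AM + 7:00 = 5:20 PM on Nov 19.
Arrival in UTC: 9:16 AM − 8:45 = 12:31 AM on Nov 20.
Elapsed = 12:31 AM − 5:20 PM (+1 day) = 7 hours 11 minutes.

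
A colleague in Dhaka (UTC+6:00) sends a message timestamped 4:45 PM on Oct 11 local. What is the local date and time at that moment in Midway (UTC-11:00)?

Midway is 17:00 behind Dhaka.
Shift by the zone difference: 4:45 PM − 17:00 = 11:45 PM on Oct 10 in Midway.

11:45 PM on October 10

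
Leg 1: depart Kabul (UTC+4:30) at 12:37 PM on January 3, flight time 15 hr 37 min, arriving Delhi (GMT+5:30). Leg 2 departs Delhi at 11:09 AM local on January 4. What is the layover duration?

Convert departure to UTC: 12:37 PM − 4:30 = 8:07 AM UTC on Jan 3.
Add 15 hours 37 minutes flight time → 11:44 PM UTC.
Delhi is UTC+5:30, so local arrival = 11:44 PM + 5:30 = 5:14 AM on Jan 4.
Layover = 11:09 AM − 5:14 AM = 5 hours 55 minutes.

5 hours 55 minutes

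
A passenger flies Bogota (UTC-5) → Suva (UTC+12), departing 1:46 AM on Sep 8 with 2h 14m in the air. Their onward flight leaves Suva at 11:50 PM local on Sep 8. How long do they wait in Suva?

2 hours 50 minutes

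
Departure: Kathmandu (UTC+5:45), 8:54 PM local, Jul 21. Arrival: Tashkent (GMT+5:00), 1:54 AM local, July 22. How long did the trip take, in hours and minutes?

5 hours 45 minutes

Departure in UTC: 8:54 PM − 5:45 = 3:09 PM on Jul 21.
Arrival in UTC: 1:54 AM − 5:00 = 8:54 PM on Jul 21.
Elapsed = 8:54 PM − 3:09 PM = 5 hours 45 minutes.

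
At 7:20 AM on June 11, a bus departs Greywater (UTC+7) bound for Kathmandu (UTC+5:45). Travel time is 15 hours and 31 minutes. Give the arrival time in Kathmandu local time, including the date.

Convert departure to UTC: 7:20 AM − 7:00 = 12:20 AM UTC on Jun 11.
Add 15 hours 31 minutes travel time → 3:51 PM UTC.
Kathmandu is UTC+5:45, so local arrival = 3:51 PM + 5:45 = 9:36 PM on Jun 11.

9:36 PM on June 11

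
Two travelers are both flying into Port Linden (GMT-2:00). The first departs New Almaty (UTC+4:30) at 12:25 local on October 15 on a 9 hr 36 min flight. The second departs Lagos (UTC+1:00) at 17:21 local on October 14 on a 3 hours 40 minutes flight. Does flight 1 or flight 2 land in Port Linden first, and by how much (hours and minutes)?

Flight 1 in UTC: 12:25 − 4:30 = 07:55 on Oct 15.
+9 hours and 36 minutes → arrive 17:31 UTC on Oct 15.
Flight 2 in UTC: 17:21 − 1:00 = 16:21 on Oct 14.
+3 hours 40 minutes → arrive 20:01 UTC on Oct 14.
Flight 2 lands earlier by 21 hours 30 minutes.

the second, by 21 hours 30 minutes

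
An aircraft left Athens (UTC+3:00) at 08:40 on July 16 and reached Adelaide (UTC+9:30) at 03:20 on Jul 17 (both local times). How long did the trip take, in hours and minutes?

12 hours 10 minutes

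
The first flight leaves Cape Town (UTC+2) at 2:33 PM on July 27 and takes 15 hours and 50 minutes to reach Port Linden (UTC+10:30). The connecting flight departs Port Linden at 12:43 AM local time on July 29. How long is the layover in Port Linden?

9 hours 50 minutes

Convert departure to UTC: 2:33 PM − 2:00 = 12:33 PM UTC on Jul 27.
Add 15 hours 50 minutes flight time → 4:23 AM UTC (Jul 28).
Port Linden is UTC+10:30, so local arrival = 4:23 AM + 10:30 = 2:53 PM on Jul 28.
Layover = 12:43 AM − 2:53 PM (+1 day) = 9 hours 50 minutes.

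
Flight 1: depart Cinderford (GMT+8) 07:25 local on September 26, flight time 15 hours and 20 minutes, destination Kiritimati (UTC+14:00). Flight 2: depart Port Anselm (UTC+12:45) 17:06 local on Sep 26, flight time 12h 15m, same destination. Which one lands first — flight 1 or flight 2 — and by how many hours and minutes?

the first, by 1 hour 51 minutes

Flight 1 in UTC: 07:25 − 8:00 = 23:25 on Sep 25.
+15 hours 20 minutes → arrive 14:45 UTC on Sep 26.
Flight 2 in UTC: 17:06 − 12:45 = 04:21 on Sep 26.
+12 hours 15 minutes → arrive 16:36 UTC on Sep 26.
Flight 1 lands earlier by 1 hour 51 minutes.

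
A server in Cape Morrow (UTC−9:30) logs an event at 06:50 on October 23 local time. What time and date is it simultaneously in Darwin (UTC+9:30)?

Darwin is 19:00 ahead of Cape Morrow.
Shift by the zone difference: 06:50 + 19:00 = 01:50 on Oct 24 in Darwin.

01:50 on October 24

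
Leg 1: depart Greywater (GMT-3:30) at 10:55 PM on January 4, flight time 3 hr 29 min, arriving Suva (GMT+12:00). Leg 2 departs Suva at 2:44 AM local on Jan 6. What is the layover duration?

8 hours 50 minutes

Convert departure to UTC: 10:55 PM + 3:30 = 2:25 AM UTC on Jan 5.
Add 3 hours and 29 minutes flight time → 5:54 AM UTC.
Suva is UTC+12:00, so local arrival = 5:54 AM + 12:00 = 5:54 PM on Jan 5.
Layover = 2:44 AM − 5:54 PM (+1 day) = 8 hours 50 minutes.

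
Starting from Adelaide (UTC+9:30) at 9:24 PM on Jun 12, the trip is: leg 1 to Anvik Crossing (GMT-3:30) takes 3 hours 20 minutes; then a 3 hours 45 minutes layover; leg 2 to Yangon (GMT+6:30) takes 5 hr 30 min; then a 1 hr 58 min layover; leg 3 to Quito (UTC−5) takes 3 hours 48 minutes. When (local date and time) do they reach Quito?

Convert departure to UTC: 9:24 PM − 9:30 = 11:54 AM UTC on Jun 12.
Add 3 hours and 20 minutes leg 1 → 3:14 PM UTC.
Add 3 hours 45 minutes layover in Anvik Crossing → 6:59 PM UTC.
Add 5 hours and 30 minutes leg 2 → 12:29 AM UTC (Jun 13).
Add 1 hour 58 minutes layover in Yangon → 2:27 AM UTC.
Add 3 hours 48 minutes leg 3 → 6:15 AM UTC.
Quito is UTC−5:00, so local arrival = 6:15 AM − 5:00 = 1:15 AM on Jun 13.

1:15 AM on Jun 13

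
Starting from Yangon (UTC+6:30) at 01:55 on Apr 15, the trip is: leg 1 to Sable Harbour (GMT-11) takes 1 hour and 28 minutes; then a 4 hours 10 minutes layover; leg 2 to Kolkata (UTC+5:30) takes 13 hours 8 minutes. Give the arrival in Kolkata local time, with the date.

19:41 on Apr 15

Convert departure to UTC: 01:55 − 6:30 = 19:25 UTC on Apr 14.
Add 1 hour and 28 minutes leg 1 → 20:53 UTC.
Add 4 hours 10 minutes layover in Sable Harbour → 01:03 UTC (Apr 15).
Add 13 hours and 8 minutes leg 2 → 14:11 UTC.
Kolkata is UTC+5:30, so local arrival = 14:11 + 5:30 = 19:41 on Apr 15.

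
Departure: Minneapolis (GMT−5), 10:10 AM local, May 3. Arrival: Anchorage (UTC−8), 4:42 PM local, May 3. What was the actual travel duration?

9 hours 32 minutes

Departure in UTC: 10:10 AM + 5:00 = 3:10 PM on May 3.
Arrival in UTC: 4:42 PM + 8:00 = 12:42 AM on May 4.
Elapsed = 12:42 AM − 3:10 PM (+1 day) = 9 hours 32 minutes.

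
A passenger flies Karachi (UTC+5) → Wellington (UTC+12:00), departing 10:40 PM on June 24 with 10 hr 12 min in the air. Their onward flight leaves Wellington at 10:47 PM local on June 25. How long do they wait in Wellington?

Convert departure to UTC: 10:40 PM − 5:00 = 5:40 PM UTC on Jun 24.
Add 10 hours and 12 minutes flight time → 3:52 AM UTC (Jun 25).
Wellington is UTC+12:00, so local arrival = 3:52 AM + 12:00 = 3:52 PM on Jun 25.
Layover = 10:47 PM − 3:52 PM = 6 hours 55 minutes.

6 hours 55 minutes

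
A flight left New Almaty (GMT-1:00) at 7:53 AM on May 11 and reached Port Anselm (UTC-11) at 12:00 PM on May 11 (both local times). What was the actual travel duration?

Departure in UTC: 7:53 AM + 1:00 = 8:53 AM on May 11.
Arrival in UTC: 12:00 PM + 11:00 = 11:00 PM on May 11.
Elapsed = 11:00 PM − 8:53 AM = 14 hours 7 minutes.

14 hours 7 minutes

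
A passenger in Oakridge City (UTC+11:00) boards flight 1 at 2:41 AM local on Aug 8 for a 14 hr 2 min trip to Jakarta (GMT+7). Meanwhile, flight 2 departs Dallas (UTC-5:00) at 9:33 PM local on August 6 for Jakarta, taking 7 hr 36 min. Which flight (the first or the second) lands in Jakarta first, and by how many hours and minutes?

the second, by 19 hours 34 minutes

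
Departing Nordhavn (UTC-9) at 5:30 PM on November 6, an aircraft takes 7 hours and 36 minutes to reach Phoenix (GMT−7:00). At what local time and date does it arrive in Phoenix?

Convert departure to UTC: 5:30 PM + 9:00 = 2:30 AM UTC on Nov 7.
Add 7 hours and 36 minutes travel time → 10:06 AM UTC.
Phoenix is UTC−7:00, so local arrival = 10:06 AM − 7:00 = 3:06 AM on Nov 7.

3:06 AM on November 7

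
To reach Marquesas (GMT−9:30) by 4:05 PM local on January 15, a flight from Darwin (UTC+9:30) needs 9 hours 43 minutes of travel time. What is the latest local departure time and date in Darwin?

Target arrival in UTC: 4:05 PM + 9:30 = 1:35 AM on Jan 16.
Subtract 9 hours and 43 minutes → departure 3:52 PM UTC on Jan 15.
Darwin is UTC+9:30: 3:52 PM + 9:30 = 1:22 AM on Jan 16.

1:22 AM on January 16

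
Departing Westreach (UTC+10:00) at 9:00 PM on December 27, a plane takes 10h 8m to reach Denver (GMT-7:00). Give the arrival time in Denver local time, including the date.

Denver is 17:00 behind Westreach.
After 10 hours 8 minutes it is 7:08 AM (Dec 28) in Westreach.
Shift by the zone difference: 7:08 AM − 17:00 = 2:08 PM on Dec 27 in Denver.

2:08 PM on Dec 27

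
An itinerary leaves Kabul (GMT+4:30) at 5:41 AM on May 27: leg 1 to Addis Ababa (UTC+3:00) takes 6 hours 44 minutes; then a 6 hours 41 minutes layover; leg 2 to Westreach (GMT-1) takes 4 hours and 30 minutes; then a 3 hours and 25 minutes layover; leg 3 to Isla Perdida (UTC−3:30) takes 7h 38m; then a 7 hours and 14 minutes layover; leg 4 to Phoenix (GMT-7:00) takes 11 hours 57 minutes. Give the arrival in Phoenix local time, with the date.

6:20 PM on May 28

Convert departure to UTC: 5:41 AM − 4:30 = 1:11 AM UTC on May 27.
Add 6 hours 44 minutes leg 1 → 7:55 AM UTC.
Add 6 hours and 41 minutes layover in Addis Ababa → 2:36 PM UTC.
Add 4 hours 30 minutes leg 2 → 7:06 PM UTC.
Add 3 hours and 25 minutes layover in Westreach → 10:31 PM UTC.
Add 7 hours and 38 minutes leg 3 → 6:09 AM UTC (May 28).
Add 7 hours 14 minutes layover in Isla Perdida → 1:23 PM UTC.
Add 11 hours 57 minutes leg 4 → 1:20 AM UTC (May 29).
Phoenix is UTC−7:00, so local arrival = 1:20 AM − 7:00 = 6:20 PM on May 28.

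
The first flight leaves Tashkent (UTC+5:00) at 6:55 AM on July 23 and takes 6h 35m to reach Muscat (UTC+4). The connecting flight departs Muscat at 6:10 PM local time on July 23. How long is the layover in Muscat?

5 hours 40 minutes

Convert departure to UTC: 6:55 AM − 5:00 = 1:55 AM UTC on Jul 23.
Add 6 hours 35 minutes flight time → 8:30 AM UTC.
Muscat is UTC+4:00, so local arrival = 8:30 AM + 4:00 = 12:30 PM on Jul 23.
Layover = 6:10 PM − 12:30 PM = 5 hours 40 minutes.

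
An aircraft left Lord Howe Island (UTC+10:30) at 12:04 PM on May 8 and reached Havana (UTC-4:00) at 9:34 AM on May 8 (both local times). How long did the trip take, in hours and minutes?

12 hours

Departure in UTC: 12:04 PM − 10:30 = 1:34 AM on May 8.
Arrival in UTC: 9:34 AM + 4:00 = 1:34 PM on May 8.
Elapsed = 1:34 PM − 1:34 AM = 12 hours.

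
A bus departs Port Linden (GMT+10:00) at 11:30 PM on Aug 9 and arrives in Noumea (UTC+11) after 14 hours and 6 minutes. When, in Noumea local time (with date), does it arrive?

Convert departure to UTC: 11:30 PM − 10:00 = 1:30 PM UTC on Aug 9.
Add 14 hours and 6 minutes travel time → 3:36 AM UTC (Aug 10).
Noumea is UTC+11:00, so local arrival = 3:36 AM + 11:00 = 2:36 PM on Aug 10.

2:36 PM on August 10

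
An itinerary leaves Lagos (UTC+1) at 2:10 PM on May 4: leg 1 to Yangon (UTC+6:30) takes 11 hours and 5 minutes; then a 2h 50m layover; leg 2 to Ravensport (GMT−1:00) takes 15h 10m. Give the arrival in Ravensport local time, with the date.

Convert departure to UTC: 2:10 PM − 1:00 = 1:10 PM UTC on May 4.
Add 11 hours 5 minutes leg 1 → 12:15 AM UTC (May 5).
Add 2 hours and 50 minutes layover in Yangon → 3:05 AM UTC.
Add 15 hours and 10 minutes leg 2 → 6:15 PM UTC.
Ravensport is UTC−1:00, so local arrival = 6:15 PM − 1:00 = 5:15 PM on May 5.

5:15 PM on May 5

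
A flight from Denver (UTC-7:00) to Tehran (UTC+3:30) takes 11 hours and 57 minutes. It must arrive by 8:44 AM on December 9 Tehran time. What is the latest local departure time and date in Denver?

Target arrival in UTC: 8:44 AM − 3:30 = 5:14 AM on Dec 9.
Subtract 11 hours 57 minutes → departure 5:17 PM UTC on Dec 8.
Denver is UTC−7:00: 5:17 PM − 7:00 = 10:17 AM on Dec 8.

10:17 AM on December 8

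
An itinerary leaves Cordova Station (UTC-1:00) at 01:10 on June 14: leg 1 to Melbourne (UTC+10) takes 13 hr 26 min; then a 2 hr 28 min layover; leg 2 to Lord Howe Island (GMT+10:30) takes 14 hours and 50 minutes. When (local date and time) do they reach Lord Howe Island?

19:24 on June 15

Convert departure to UTC: 01:10 + 1:00 = 02:10 UTC on Jun 14.
Add 13 hours and 26 minutes leg 1 → 15:36 UTC.
Add 2 hours 28 minutes layover in Melbourne → 18:04 UTC.
Add 14 hours and 50 minutes leg 2 → 08:54 UTC (Jun 15).
Lord Howe Island is UTC+10:30, so local arrival = 08:54 + 10:30 = 19:24 on Jun 15.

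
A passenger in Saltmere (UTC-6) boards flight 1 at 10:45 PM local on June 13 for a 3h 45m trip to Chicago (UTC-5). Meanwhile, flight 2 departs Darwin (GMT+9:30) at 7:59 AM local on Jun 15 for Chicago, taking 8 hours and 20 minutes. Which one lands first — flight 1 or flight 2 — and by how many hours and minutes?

Flight 1 in UTC: 10:45 PM + 6:00 = 4:45 AM on Jun 14.
+3 hours 45 minutes → arrive 8:30 AM UTC on Jun 14.
Flight 2 in UTC: 7:59 AM − 9:30 = 10:29 PM on Jun 14.
+8 hours 20 minutes → arrive 6:49 AM UTC on Jun 15.
Flight 1 lands earlier by 22 hours 19 minutes.

the first, by 22 hours 19 minutes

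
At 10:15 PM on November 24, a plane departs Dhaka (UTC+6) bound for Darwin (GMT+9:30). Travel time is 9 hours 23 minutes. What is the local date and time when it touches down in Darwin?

11:08 AM on Nov 25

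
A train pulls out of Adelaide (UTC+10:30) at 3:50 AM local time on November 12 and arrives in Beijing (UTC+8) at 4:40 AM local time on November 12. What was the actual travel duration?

3 hours 20 minutes

Beijing is 2:30 behind Adelaide.
Clock-face elapsed time (ignoring zones) is 50 minutes.
Actual elapsed = 50 minutes + 2:30 = 3 hours 20 minutes.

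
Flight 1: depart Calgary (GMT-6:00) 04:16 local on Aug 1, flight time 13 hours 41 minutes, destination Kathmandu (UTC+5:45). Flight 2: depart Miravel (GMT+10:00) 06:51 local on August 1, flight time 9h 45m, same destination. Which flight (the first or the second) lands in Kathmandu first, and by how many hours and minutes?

Flight 1 in UTC: 04:16 + 6:00 = 10:16 on Aug 1.
+13 hours and 41 minutes → arrive 23:57 UTC on Aug 1.
Flight 2 in UTC: 06:51 − 10:00 = 20:51 on Jul 31.
+9 hours and 45 minutes → arrive 06:36 UTC on Aug 1.
Flight 2 lands earlier by 17 hours 21 minutes.

the second, by 17 hours 21 minutes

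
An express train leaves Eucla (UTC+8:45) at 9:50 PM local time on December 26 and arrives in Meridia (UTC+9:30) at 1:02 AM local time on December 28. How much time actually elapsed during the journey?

26 hours 27 minutes

Departure in UTC: 9:50 PM − 8:45 = 1:05 PM on Dec 26.
Arrival in UTC: 1:02 AM − 9:30 = 3:32 PM on Dec 27.
Elapsed = 3:32 PM − 1:05 PM (+1 day) = 26 hours 27 minutes.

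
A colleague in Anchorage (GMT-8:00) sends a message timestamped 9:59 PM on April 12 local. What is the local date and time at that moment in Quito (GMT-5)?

In UTC: 9:59 PM + 8:00 = 5:59 AM on Apr 13.
Quito is UTC−5:00: 5:59 AM − 5:00 = 12:59 AM on Apr 13.

12:59 AM on Apr 13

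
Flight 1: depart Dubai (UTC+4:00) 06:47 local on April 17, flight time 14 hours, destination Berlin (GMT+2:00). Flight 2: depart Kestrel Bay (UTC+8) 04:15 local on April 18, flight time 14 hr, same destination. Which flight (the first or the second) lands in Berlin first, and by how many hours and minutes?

the first, by 17 hours 28 minutes

Flight 1 in UTC: 06:47 − 4:00 = 02:47 on Apr 17.
+14 hours → arrive 16:47 UTC on Apr 17.
Flight 2 in UTC: 04:15 − 8:00 = 20:15 on Apr 17.
+14 hours → arrive 10:15 UTC on Apr 18.
Flight 1 lands earlier by 17 hours 28 minutes.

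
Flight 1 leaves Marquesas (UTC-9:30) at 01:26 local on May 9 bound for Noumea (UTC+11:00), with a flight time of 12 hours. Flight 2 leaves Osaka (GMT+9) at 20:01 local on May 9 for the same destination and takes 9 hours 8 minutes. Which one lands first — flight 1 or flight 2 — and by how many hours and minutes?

the second, by 2 hours 47 minutes

Flight 1 in UTC: 01:26 + 9:30 = 10:56 on May 9.
+12 hours → arrive 22:56 UTC on May 9.
Flight 2 in UTC: 20:01 − 9:00 = 11:01 on May 9.
+9 hours and 8 minutes → arrive 20:09 UTC on May 9.
Flight 2 lands earlier by 2 hours 47 minutes.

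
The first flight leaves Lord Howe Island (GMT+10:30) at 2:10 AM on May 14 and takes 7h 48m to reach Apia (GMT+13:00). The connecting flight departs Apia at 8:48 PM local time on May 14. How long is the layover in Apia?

8 hours 20 minutes

Convert departure to UTC: 2:10 AM − 10:30 = 3:40 PM UTC on May 13.
Add 7 hours and 48 minutes flight time → 11:28 PM UTC.
Apia is UTC+13:00, so local arrival = 11:28 PM + 13:00 = 12:28 PM on May 14.
Layover = 8:48 PM − 12:28 PM = 8 hours 20 minutes.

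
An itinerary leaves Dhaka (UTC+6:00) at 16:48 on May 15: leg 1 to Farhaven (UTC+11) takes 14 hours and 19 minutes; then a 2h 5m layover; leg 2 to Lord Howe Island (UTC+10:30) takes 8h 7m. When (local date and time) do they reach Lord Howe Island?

Convert departure to UTC: 16:48 − 6:00 = 10:48 UTC on May 15.
Add 14 hours 19 minutes leg 1 → 01:07 UTC (May 16).
Add 2 hours 5 minutes layover in Farhaven → 03:12 UTC.
Add 8 hours and 7 minutes leg 2 → 11:19 UTC.
Lord Howe Island is UTC+10:30, so local arrival = 11:19 + 10:30 = 21:49 on May 16.

21:49 on May 16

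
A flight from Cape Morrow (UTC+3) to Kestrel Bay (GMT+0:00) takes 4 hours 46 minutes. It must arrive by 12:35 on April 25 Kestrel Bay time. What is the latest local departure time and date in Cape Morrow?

Target arrival is already UTC: 12:35 on Apr 25.
Subtract 4 hours 46 minutes → departure 07:49 UTC on Apr 25.
Cape Morrow is UTC+3:00: 07:49 + 3:00 = 10:49 on Apr 25.

10:49 on Apr 25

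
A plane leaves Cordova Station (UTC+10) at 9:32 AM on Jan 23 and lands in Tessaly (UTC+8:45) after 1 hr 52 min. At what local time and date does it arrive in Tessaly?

10:09 AM on Jan 23

Convert departure to UTC: 9:32 AM − 10:00 = 11:32 PM UTC on Jan 22.
Add 1 hour 52 minutes travel time → 1:24 AM UTC (Jan 23).
Tessaly is UTC+8:45, so local arrival = 1:24 AM + 8:45 = 10:09 AM on Jan 23.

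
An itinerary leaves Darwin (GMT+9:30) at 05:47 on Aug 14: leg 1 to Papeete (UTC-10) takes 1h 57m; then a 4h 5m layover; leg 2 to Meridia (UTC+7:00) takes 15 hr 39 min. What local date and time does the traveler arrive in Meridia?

Convert departure to UTC: 05:47 − 9:30 = 20:17 UTC on Aug 13.
Add 1 hour 57 minutes leg 1 → 22:14 UTC.
Add 4 hours and 5 minutes layover in Papeete → 02:19 UTC (Aug 14).
Add 15 hours and 39 minutes leg 2 → 17:58 UTC.
Meridia is UTC+7:00, so local arrival = 17:58 + 7:00 = 00:58 on Aug 15.

00:58 on Aug 15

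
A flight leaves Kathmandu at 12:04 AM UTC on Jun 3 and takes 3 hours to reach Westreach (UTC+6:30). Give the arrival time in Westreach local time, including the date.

Departure is given in UTC: 12:04 AM on Jun 3.
Add 3 hours → 3:04 AM UTC.
Westreach is UTC+6:30: 3:04 AM + 6:30 = 9:34 AM on Jun 3.

9:34 AM on June 3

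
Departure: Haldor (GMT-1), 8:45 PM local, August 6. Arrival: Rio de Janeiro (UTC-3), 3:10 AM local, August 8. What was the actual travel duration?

32 hours 25 minutes

Departure in UTC: 8:45 PM + 1:00 = 9:45 PM on Aug 6.
Arrival in UTC: 3:10 AM + 3:00 = 6:10 AM on Aug 8.
Elapsed = 6:10 AM − 9:45 PM (+2 days) = 32 hours 25 minutes.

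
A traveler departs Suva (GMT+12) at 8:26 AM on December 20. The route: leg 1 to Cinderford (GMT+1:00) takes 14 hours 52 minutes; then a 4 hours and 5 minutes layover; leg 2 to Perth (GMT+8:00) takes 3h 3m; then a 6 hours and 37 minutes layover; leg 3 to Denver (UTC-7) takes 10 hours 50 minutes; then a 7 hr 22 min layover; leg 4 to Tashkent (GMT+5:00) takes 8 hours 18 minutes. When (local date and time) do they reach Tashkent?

8:33 AM on December 22

Convert departure to UTC: 8:26 AM − 12:00 = 8:26 PM UTC on Dec 19.
Add 14 hours and 52 minutes leg 1 → 11:18 AM UTC (Dec 20).
Add 4 hours and 5 minutes layover in Cinderford → 3:23 PM UTC.
Add 3 hours and 3 minutes leg 2 → 6:26 PM UTC.
Add 6 hours 37 minutes layover in Perth → 1:03 AM UTC (Dec 21).
Add 10 hours and 50 minutes leg 3 → 11:53 AM UTC.
Add 7 hours and 22 minutes layover in Denver → 7:15 PM UTC.
Add 8 hours 18 minutes leg 4 → 3:33 AM UTC (Dec 22).
Tashkent is UTC+5:00, so local arrival = 3:33 AM + 5:00 = 8:33 AM on Dec 22.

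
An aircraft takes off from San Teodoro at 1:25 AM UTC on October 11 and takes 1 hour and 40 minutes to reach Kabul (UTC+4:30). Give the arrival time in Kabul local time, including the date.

7:35 AM on October 11

Departure is given in UTC: 1:25 AM on Oct 11.
Add 1 hour 40 minutes → 3:05 AM UTC.
Kabul is UTC+4:30: 3:05 AM + 4:30 = 7:35 AM on Oct 11.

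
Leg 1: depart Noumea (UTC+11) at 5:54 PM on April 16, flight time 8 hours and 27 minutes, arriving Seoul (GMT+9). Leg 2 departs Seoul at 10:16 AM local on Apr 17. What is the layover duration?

9 hours 55 minutes

Convert departure to UTC: 5:54 PM − 11:00 = 6:54 AM UTC on Apr 16.
Add 8 hours 27 minutes flight time → 3:21 PM UTC.
Seoul is UTC+9:00, so local arrival = 3:21 PM + 9:00 = 12:21 AM on Apr 17.
Layover = 10:16 AM − 12:21 AM = 9 hours 55 minutes.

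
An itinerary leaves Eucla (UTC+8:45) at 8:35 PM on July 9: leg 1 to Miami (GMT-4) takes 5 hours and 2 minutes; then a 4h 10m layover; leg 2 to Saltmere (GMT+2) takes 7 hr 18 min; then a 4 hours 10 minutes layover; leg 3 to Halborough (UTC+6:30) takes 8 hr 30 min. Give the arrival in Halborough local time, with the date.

Convert departure to UTC: 8:35 PM − 8:45 = 11:50 AM UTC on Jul 9.
Add 5 hours and 2 minutes leg 1 → 4:52 PM UTC.
Add 4 hours and 10 minutes layover in Miami → 9:02 PM UTC.
Add 7 hours and 18 minutes leg 2 → 4:20 AM UTC (Jul 10).
Add 4 hours and 10 minutes layover in Saltmere → 8:30 AM UTC.
Add 8 hours 30 minutes leg 3 → 5:00 PM UTC.
Halborough is UTC+6:30, so local arrival = 5:00 PM + 6:30 = 11:30 PM on Jul 10.

11:30 PM on July 10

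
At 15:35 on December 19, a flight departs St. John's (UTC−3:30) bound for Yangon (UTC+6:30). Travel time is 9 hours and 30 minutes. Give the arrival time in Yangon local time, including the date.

11:05 on Dec 20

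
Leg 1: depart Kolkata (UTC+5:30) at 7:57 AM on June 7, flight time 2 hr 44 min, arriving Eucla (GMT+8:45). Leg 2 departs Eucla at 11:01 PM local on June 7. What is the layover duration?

9 hours 5 minutes

Convert departure to UTC: 7:57 AM − 5:30 = 2:27 AM UTC on Jun 7.
Add 2 hours 44 minutes flight time → 5:11 AM UTC.
Eucla is UTC+8:45, so local arrival = 5:11 AM + 8:45 = 1:56 PM on Jun 7.
Layover = 11:01 PM − 1:56 PM = 9 hours 5 minutes.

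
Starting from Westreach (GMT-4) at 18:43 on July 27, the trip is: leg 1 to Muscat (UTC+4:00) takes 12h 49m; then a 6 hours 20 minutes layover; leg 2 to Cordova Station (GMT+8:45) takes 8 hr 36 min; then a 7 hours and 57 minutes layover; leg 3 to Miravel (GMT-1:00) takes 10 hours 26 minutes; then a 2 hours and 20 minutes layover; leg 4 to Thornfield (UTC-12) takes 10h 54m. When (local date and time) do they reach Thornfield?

22:05 on Jul 29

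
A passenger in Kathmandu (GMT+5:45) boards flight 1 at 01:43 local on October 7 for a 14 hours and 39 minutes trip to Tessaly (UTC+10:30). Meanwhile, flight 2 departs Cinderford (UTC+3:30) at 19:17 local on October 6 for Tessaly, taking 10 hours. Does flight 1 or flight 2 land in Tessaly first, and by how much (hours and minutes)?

the second, by 8 hours 50 minutes

Flight 1 in UTC: 01:43 − 5:45 = 19:58 on Oct 6.
+14 hours 39 minutes → arrive 10:37 UTC on Oct 7.
Flight 2 in UTC: 19:17 − 3:30 = 15:47 on Oct 6.
+10 hours → arrive 01:47 UTC on Oct 7.
Flight 2 lands earlier by 8 hours 50 minutes.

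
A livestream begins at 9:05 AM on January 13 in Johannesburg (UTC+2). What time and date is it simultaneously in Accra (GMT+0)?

7:05 AM on Jan 13

In UTC: 9:05 AM − 2:00 = 7:05 AM on Jan 13.
Accra is UTC+0, so it is 7:05 AM on Jan 13.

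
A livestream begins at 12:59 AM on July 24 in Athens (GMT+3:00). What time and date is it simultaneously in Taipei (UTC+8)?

5:59 AM on July 24

In UTC: 12:59 AM − 3:00 = 9:59 PM on Jul 23.
Taipei is UTC+8:00: 9:59 PM + 8:00 = 5:59 AM on Jul 24.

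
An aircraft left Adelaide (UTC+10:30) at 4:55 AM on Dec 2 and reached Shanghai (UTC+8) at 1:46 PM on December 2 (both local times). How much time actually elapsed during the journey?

11 hours 21 minutes

Departure in UTC: 4:55 AM − 10:30 = 6:25 PM on Dec 1.
Arrival in UTC: 1:46 PM − 8:00 = 5:46 AM on Dec 2.
Elapsed = 5:46 AM − 6:25 PM (+1 day) = 11 hours 21 minutes.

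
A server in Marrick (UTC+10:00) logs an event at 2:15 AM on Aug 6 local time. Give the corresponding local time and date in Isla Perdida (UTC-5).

11:15 AM on Aug 5

In UTC: 2:15 AM − 10:00 = 4:15 PM on Aug 5.
Isla Perdida is UTC−5:00: 4:15 PM − 5:00 = 11:15 AM on Aug 5.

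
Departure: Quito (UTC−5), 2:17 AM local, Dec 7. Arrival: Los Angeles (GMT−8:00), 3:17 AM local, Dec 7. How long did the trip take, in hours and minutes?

Departure in UTC: 2:17 AM + 5:00 = 7:17 AM on Dec 7.
Arrival in UTC: 3:17 AM + 8:00 = 11:17 AM on Dec 7.
Elapsed = 11:17 AM − 7:17 AM = 4 hours.

4 hours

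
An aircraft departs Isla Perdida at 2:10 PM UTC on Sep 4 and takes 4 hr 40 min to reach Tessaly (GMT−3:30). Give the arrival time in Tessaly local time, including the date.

3:20 PM on September 4

Departure is given in UTC: 2:10 PM on Sep 4.
Add 4 hours 40 minutes → 6:50 PM UTC.
Tessaly is UTC−3:30: 6:50 PM − 3:30 = 3:20 PM on Sep 4.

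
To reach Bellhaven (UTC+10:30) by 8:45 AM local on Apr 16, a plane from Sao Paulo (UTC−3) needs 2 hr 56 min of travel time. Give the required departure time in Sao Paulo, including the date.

4:19 PM on Apr 15

Target arrival in UTC: 8:45 AM − 10:30 = 10:15 PM on Apr 15.
Subtract 2 hours and 56 minutes → departure 7:19 PM UTC on Apr 15.
Sao Paulo is UTC−3:00: 7:19 PM − 3:00 = 4:19 PM on Apr 15.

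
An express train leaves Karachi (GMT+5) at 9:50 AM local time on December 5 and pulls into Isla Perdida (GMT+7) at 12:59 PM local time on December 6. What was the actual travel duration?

25 hours 9 minutes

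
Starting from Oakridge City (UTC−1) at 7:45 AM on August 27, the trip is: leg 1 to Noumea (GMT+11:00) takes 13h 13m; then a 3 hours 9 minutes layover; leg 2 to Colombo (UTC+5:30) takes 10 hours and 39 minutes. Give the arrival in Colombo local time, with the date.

5:16 PM on August 28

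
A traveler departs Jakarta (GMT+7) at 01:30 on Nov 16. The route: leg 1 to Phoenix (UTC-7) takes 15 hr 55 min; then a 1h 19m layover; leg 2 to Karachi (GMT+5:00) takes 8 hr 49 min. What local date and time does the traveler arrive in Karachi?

01:33 on November 17

Convert departure to UTC: 01:30 − 7:00 = 18:30 UTC on Nov 15.
Add 15 hours and 55 minutes leg 1 → 10:25 UTC (Nov 16).
Add 1 hour and 19 minutes layover in Phoenix → 11:44 UTC.
Add 8 hours and 49 minutes leg 2 → 20:33 UTC.
Karachi is UTC+5:00, so local arrival = 20:33 + 5:00 = 01:33 on Nov 17.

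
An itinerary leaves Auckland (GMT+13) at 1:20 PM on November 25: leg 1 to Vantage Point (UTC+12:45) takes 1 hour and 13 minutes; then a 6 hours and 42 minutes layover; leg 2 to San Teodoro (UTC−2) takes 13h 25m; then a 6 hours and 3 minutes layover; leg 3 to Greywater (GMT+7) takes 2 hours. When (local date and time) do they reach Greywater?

12:43 PM on November 26

Convert departure to UTC: 1:20 PM − 13:00 = 12:20 AM UTC on Nov 25.
Add 1 hour and 13 minutes leg 1 → 1:33 AM UTC.
Add 6 hours and 42 minutes layover in Vantage Point → 8:15 AM UTC.
Add 13 hours and 25 minutes leg 2 → 9:40 PM UTC.
Add 6 hours 3 minutes layover in San Teodoro → 3:43 AM UTC (Nov 26).
Add 2 hours leg 3 → 5:43 AM UTC.
Greywater is UTC+7:00, so local arrival = 5:43 AM + 7:00 = 12:43 PM on Nov 26.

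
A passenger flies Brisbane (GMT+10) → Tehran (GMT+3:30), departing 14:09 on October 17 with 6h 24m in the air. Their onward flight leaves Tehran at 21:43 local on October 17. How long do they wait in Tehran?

Convert departure to UTC: 14:09 − 10:00 = 04:09 UTC on Oct 17.
Add 6 hours 24 minutes flight time → 10:33 UTC.
Tehran is UTC+3:30, so local arrival = 10:33 + 3:30 = 14:03 on Oct 17.
Layover = 21:43 − 14:03 = 7 hours 40 minutes.

7 hours 40 minutes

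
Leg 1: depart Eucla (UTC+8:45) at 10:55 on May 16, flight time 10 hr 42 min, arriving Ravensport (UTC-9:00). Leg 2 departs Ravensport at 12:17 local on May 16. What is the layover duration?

Convert departure to UTC: 10:55 − 8:45 = 02:10 UTC on May 16.
Add 10 hours and 42 minutes flight time → 12:52 UTC.
Ravensport is UTC−9:00, so local arrival = 12:52 − 9:00 = 03:52 on May 16.
Layover = 12:17 − 03:52 = 8 hours 25 minutes.

8 hours 25 minutes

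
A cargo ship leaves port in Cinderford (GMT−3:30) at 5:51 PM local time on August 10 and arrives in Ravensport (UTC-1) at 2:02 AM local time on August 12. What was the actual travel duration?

Ravensport is 2:30 ahead of Cinderford.
Clock-face elapsed time (ignoring zones) is 32 hours 11 minutes.
Actual elapsed = 32 hours 11 minutes − 2:30 = 29 hours 41 minutes.

29 hours 41 minutes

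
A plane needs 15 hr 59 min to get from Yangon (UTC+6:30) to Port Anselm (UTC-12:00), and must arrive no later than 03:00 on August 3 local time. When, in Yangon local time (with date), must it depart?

05:31 on August 3

Target arrival in UTC: 03:00 + 12:00 = 15:00 on Aug 3.
Subtract 15 hours 59 minutes → departure 23:01 UTC on Aug 2.
Yangon is UTC+6:30: 23:01 + 6:30 = 05:31 on Aug 3.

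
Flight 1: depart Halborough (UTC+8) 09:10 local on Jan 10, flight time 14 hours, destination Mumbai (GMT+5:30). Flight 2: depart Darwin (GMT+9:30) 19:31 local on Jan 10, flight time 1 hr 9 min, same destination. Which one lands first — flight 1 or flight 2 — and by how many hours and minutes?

Flight 1 in UTC: 09:10 − 8:00 = 01:10 on Jan 10.
+14 hours → arrive 15:10 UTC on Jan 10.
Flight 2 in UTC: 19:31 − 9:30 = 10:01 on Jan 10.
+1 hour 9 minutes → arrive 11:10 UTC on Jan 10.
Flight 2 lands earlier by 4 hours.

the second, by 4 hours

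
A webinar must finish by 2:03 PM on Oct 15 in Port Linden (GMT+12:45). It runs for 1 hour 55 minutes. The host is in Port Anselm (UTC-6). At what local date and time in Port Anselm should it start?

Target end time in UTC: 2:03 PM − 12:45 = 1:18 AM on Oct 15.
Subtract 1 hour and 55 minutes → start 11:23 PM UTC on Oct 14.
Port Anselm is UTC−6:00: 11:23 PM − 6:00 = 5:23 PM on Oct 14.

5:23 PM on Oct 14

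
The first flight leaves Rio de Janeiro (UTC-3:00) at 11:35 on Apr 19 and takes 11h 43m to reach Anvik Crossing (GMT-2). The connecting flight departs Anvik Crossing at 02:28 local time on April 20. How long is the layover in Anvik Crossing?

Convert departure to UTC: 11:35 + 3:00 = 14:35 UTC on Apr 19.
Add 11 hours and 43 minutes flight time → 02:18 UTC (Apr 20).
Anvik Crossing is UTC−2:00, so local arrival = 02:18 − 2:00 = 00:18 on Apr 20.
Layover = 02:28 − 00:18 = 2 hours 10 minutes.

2 hours 10 minutes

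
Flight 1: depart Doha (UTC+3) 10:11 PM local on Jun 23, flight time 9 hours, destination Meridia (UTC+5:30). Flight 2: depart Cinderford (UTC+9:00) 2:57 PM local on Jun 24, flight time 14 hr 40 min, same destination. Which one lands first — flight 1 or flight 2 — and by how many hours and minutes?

Flight 1 in UTC: 10:11 PM − 3:00 = 7:11 PM on Jun 23.
+9 hours → arrive 4:11 AM UTC on Jun 24.
Flight 2 in UTC: 2:57 PM − 9:00 = 5:57 AM on Jun 24.
+14 hours 40 minutes → arrive 8:37 PM UTC on Jun 24.
Flight 1 lands earlier by 16 hours 26 minutes.

the first, by 16 hours 26 minutes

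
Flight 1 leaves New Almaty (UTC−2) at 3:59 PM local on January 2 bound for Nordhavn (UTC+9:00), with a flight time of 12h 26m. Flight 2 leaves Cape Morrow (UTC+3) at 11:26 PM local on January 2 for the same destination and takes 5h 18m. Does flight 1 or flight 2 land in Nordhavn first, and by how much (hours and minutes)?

Flight 1 in UTC: 3:59 PM + 2:00 = 5:59 PM on Jan 2.
+12 hours and 26 minutes → arrive 6:25 AM UTC on Jan 3.
Flight 2 in UTC: 11:26 PM − 3:00 = 8:26 PM on Jan 2.
+5 hours 18 minutes → arrive 1:44 AM UTC on Jan 3.
Flight 2 lands earlier by 4 hours 41 minutes.

the second, by 4 hours 41 minutes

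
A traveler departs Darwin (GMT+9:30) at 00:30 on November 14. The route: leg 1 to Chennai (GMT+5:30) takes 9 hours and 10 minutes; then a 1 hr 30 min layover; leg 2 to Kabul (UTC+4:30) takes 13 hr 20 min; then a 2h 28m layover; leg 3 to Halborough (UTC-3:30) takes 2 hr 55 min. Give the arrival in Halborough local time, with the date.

Convert departure to UTC: 00:30 − 9:30 = 15:00 UTC on Nov 13.
Add 9 hours 10 minutes leg 1 → 00:10 UTC (Nov 14).
Add 1 hour and 30 minutes layover in Chennai → 01:40 UTC.
Add 13 hours and 20 minutes leg 2 → 15:00 UTC.
Add 2 hours 28 minutes layover in Kabul → 17:28 UTC.
Add 2 hours 55 minutes leg 3 → 20:23 UTC.
Halborough is UTC−3:30, so local arrival = 20:23 − 3:30 = 16:53 on Nov 14.

16:53 on November 14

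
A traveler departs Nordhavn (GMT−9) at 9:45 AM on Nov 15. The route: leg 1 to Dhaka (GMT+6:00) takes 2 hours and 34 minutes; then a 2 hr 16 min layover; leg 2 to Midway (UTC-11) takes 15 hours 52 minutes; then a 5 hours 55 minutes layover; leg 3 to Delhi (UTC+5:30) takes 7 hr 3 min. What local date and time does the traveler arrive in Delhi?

9:55 AM on November 17

Convert departure to UTC: 9:45 AM + 9:00 = 6:45 PM UTC on Nov 15.
Add 2 hours and 34 minutes leg 1 → 9:19 PM UTC.
Add 2 hours and 16 minutes layover in Dhaka → 11:35 PM UTC.
Add 15 hours 52 minutes leg 2 → 3:27 PM UTC (Nov 16).
Add 5 hours and 55 minutes layover in Midway → 9:22 PM UTC.
Add 7 hours 3 minutes leg 3 → 4:25 AM UTC (Nov 17).
Delhi is UTC+5:30, so local arrival = 4:25 AM + 5:30 = 9:55 AM on Nov 17.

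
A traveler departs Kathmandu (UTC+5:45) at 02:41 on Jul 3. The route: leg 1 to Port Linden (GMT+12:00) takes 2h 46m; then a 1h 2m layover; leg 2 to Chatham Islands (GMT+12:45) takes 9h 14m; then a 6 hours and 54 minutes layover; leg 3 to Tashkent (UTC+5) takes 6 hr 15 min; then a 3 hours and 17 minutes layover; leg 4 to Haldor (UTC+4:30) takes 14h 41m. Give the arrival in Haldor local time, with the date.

Convert departure to UTC: 02:41 − 5:45 = 20:56 UTC on Jul 2.
Add 2 hours 46 minutes leg 1 → 23:42 UTC.
Add 1 hour and 2 minutes layover in Port Linden → 00:44 UTC (Jul 3).
Add 9 hours and 14 minutes leg 2 → 09:58 UTC.
Add 6 hours and 54 minutes layover in Chatham Islands → 16:52 UTC.
Add 6 hours and 15 minutes leg 3 → 23:07 UTC.
Add 3 hours 17 minutes layover in Tashkent → 02:24 UTC (Jul 4).
Add 14 hours 41 minutes leg 4 → 17:05 UTC.
Haldor is UTC+4:30, so local arrival = 17:05 + 4:30 = 21:35 on Jul 4.

21:35 on July 4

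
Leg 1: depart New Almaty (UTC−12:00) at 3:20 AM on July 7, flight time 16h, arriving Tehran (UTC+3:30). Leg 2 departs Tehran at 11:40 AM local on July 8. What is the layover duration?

Convert departure to UTC: 3:20 AM + 12:00 = 3:20 PM UTC on Jul 7.
Add 16 hours flight time → 7:20 AM UTC (Jul 8).
Tehran is UTC+3:30, so local arrival = 7:20 AM + 3:30 = 10:50 AM on Jul 8.
Layover = 11:40 AM − 10:50 AM = 50 minutes.

50 minutes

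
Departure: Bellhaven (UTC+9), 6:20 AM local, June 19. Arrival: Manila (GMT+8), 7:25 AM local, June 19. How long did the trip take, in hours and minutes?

Manila is 1:00 behind Bellhaven.
Clock-face elapsed time (ignoring zones) is 1 hour 5 minutes.
Actual elapsed = 1 hour 5 minutes + 1:00 = 2 hours 5 minutes.

2 hours 5 minutes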